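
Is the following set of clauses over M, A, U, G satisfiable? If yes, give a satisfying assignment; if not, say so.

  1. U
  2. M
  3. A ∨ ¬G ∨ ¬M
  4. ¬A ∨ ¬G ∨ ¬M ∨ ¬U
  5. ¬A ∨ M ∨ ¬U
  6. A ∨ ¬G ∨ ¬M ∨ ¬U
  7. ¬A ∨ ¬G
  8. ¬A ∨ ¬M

M = True, A = False, U = True, G = False

Unit clause (U) forces U = True.
Unit clause (M) forces M = True.
In (¬A ∨ ¬M) only ¬A is left, so A = False.
In (A ∨ ¬G ∨ ¬M) only ¬G is left, so G = False.
All clauses satisfied.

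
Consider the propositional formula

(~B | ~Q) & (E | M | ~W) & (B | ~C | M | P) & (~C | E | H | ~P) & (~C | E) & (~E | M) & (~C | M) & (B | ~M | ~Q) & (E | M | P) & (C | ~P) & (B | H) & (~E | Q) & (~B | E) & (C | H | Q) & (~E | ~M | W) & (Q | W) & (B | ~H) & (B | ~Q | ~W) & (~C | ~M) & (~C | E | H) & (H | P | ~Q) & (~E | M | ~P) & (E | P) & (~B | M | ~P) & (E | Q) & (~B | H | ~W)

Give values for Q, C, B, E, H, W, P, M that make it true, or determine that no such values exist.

Case B = True:
  (~B | ~Q) forces Q = False.
  (~E | Q) forces E = False.
  Clause (~B | E) is falsified — contradiction.
Case B = False:
  (B | H) forces H = True.
  Clause (B | ~H) is falsified — contradiction.
Both cases fail, so the formula is unsatisfiable.

The formula is unsatisfiable.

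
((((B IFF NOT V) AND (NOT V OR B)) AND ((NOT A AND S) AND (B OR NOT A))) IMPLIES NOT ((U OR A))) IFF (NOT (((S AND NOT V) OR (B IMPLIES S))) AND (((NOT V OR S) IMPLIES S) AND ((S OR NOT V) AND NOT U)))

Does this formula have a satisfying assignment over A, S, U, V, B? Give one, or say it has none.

A=F, S=T, U=T, V=F, B=T

  ((((B IFF NOT V) AND (NOT V OR B)) AND ((NOT A AND S) AND (B OR NOT A))) IMPLIES NOT ((U OR A))) IFF (NOT (((S AND NOT V) OR (B IMPLIES S))) AND (((NOT V OR S) IMPLIES S) AND ((S OR NOT V) AND NOT U))) = True
    (((B IFF NOT V) AND (NOT V OR B)) AND ((NOT A AND S) AND (B OR NOT A))) IMPLIES NOT ((U OR A)) = False
      ((B IFF NOT V) AND (NOT V OR B)) AND ((NOT A AND S) AND (B OR NOT A)) = True
        (B IFF NOT V) AND (NOT V OR B) = True
          B IFF NOT V = True
            NOT V = True
          NOT V OR B = True
            NOT V = True
        (NOT A AND S) AND (B OR NOT A) = True
          NOT A AND S = True
            NOT A = True
          B OR NOT A = True
            NOT A = True
      NOT ((U OR A)) = False
        U OR A = True
    NOT (((S AND NOT V) OR (B IMPLIES S))) AND (((NOT V OR S) IMPLIES S) AND ((S OR NOT V) AND NOT U)) = False
      NOT (((S AND NOT V) OR (B IMPLIES S))) = False
        (S AND NOT V) OR (B IMPLIES S) = True
          S AND NOT V = True
            NOT V = True
          B IMPLIES S = True
      ((NOT V OR S) IMPLIES S) AND ((S OR NOT V) AND NOT U) = False
        (NOT V OR S) IMPLIES S = True
          NOT V OR S = True
            NOT V = True
        (S OR NOT V) AND NOT U = False
          S OR NOT V = True
            NOT V = True
          NOT U = False
The formula evaluates to True.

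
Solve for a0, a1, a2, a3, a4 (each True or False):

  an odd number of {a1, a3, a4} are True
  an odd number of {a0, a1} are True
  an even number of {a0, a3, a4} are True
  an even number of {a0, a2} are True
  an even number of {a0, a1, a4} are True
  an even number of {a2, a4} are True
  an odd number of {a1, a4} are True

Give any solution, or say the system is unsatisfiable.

a0 = True; a1 = False; a2 = True; a3 = False; a4 = True

{a1, a3, a4}: 1 true → odd ✓
{a0, a1}: 1 true → odd ✓
{a0, a3, a4}: 2 true → even ✓
{a0, a2}: 2 true → even ✓
{a0, a1, a4}: 2 true → even ✓
{a2, a4}: 2 true → even ✓
{a1, a4}: 1 true → odd ✓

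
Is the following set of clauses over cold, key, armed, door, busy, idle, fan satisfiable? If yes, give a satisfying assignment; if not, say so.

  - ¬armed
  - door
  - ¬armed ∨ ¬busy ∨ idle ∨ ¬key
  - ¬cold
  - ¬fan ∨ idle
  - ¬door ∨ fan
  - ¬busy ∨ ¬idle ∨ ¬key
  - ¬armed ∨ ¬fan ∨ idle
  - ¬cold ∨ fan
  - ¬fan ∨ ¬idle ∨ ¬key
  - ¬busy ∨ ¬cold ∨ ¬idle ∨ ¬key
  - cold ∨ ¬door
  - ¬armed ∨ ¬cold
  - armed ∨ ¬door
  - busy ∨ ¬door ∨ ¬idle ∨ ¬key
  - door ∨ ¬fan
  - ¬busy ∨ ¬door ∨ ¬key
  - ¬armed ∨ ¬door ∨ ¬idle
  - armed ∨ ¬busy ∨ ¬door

Unsatisfiable — no assignment works.

Case armed = True:
  Clause (¬armed) is falsified — contradiction.
Case armed = False:
  (door) forces door = True.
  Clause (armed ∨ ¬door) is falsified — contradiction.
Both cases fail, so the formula is unsatisfiable.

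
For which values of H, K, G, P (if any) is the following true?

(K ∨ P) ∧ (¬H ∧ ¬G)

H: False; K: False; G: False; P: True

  K ∨ P = True
  ¬H ∧ ¬G = True
    ¬H = True
    ¬G = True
Both conjuncts True, so the formula holds.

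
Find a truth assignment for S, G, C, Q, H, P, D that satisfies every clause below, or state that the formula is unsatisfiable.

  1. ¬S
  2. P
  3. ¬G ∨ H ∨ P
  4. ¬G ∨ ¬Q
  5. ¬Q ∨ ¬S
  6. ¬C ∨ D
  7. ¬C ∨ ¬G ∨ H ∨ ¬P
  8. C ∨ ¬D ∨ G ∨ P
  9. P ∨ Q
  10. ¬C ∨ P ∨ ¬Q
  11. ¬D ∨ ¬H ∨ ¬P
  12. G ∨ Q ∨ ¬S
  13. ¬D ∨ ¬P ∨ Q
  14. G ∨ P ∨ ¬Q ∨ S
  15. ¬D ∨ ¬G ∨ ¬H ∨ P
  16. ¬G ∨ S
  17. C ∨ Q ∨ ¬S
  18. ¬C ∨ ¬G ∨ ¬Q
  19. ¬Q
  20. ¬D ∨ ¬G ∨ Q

S = False, G = False, C = False, Q = False, H = True, P = True, D = False

Unit clause (¬S) forces S = False.
Unit clause (P) forces P = True.
In (¬G ∨ S) only ¬G is left, so G = False.
Unit clause (¬Q) forces Q = False.
In (¬D ∨ ¬P ∨ Q) only ¬D is left, so D = False.
In (¬C ∨ D) only ¬C is left, so C = False.
Set H = True.
All clauses satisfied.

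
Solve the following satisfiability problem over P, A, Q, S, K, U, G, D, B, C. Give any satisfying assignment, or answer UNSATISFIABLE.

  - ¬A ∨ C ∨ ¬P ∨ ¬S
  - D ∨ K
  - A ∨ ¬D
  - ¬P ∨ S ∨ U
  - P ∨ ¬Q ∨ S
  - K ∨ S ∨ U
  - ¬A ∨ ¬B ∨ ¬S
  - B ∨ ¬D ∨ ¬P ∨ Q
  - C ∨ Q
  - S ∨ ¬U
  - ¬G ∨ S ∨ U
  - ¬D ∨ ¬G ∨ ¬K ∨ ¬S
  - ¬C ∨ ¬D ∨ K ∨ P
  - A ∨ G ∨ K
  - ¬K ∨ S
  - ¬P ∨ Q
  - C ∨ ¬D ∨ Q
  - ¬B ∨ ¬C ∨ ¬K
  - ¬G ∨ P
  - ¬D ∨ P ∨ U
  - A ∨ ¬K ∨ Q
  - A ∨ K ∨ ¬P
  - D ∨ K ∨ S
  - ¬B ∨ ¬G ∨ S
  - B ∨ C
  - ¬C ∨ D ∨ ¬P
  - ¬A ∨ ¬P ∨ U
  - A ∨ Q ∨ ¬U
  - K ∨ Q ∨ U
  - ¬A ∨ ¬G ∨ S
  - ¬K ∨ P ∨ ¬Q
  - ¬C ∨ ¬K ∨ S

P: False, A: True, Q: False, S: True, K: True, U: False, G: False, D: False, B: False, C: True

Set P = False.
  then (¬G ∨ P) forces G = False.
Try A = False:
  (A ∨ ¬D) forces D = False.
  (D ∨ K) forces K = True.
  (¬K ∨ S) forces S = True.
  (A ∨ ¬K ∨ Q) forces Q = True.
  clause (¬K ∨ P ∨ ¬Q) is falsified — backtrack.
So A = True.
Set Q = False.
  then (C ∨ Q) forces C = True.
Set S = True.
  then (¬A ∨ ¬B ∨ ¬S) forces B = False.
Try K = False:
  (D ∨ K) forces D = True.
  clause (¬C ∨ ¬D ∨ K ∨ P) is falsified — backtrack.
So K = True.
Set U = False.
  then (¬D ∨ P ∨ U) forces D = False.
All clauses satisfied.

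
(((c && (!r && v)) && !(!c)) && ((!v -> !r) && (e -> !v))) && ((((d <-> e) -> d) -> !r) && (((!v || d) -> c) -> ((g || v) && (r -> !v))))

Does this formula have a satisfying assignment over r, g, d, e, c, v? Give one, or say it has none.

r: False, g: False, d: True, e: False, c: True, v: True

  ((c && (!r && v)) && !(!c)) && ((!v -> !r) && (e -> !v)) = True
    (c && (!r && v)) && !(!c) = True
      c && (!r && v) = True
        !r && v = True
          !r = True
      !(!c) = True
        !c = False
    (!v -> !r) && (e -> !v) = True
      !v -> !r = True
        !v = False
        !r = True
      e -> !v = True
        !v = False
  (((d <-> e) -> d) -> !r) && (((!v || d) -> c) -> ((g || v) && (r -> !v))) = True
    ((d <-> e) -> d) -> !r = True
      (d <-> e) -> d = True
        d <-> e = False
      !r = True
    ((!v || d) -> c) -> ((g || v) && (r -> !v)) = True
      (!v || d) -> c = True
        !v || d = True
          !v = False
      (g || v) && (r -> !v) = True
        g || v = True
        r -> !v = True
          !v = False
Both conjuncts True, so the formula holds.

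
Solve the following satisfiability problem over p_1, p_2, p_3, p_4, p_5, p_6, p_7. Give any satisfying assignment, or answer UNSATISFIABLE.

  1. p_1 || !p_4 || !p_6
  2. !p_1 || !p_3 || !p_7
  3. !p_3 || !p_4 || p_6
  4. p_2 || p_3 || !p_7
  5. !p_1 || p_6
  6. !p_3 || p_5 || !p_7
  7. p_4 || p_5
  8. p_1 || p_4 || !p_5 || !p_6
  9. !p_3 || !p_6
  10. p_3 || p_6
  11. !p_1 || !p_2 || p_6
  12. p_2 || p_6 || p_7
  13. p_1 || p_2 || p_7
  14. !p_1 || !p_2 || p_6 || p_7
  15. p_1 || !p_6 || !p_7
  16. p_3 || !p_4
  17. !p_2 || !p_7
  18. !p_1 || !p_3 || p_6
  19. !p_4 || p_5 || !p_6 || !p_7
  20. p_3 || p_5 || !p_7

p_1 = False, p_2 = True, p_3 = True, p_4 = False, p_5 = True, p_6 = False, p_7 = False

Set p_1 = False.
Set p_2 = True.
  then (!p_2 || !p_7) forces p_7 = False.
Try p_3 = False:
  (p_3 || p_6) forces p_6 = True.
  (p_1 || !p_4 || !p_6) forces p_4 = False.
  (p_4 || p_5) forces p_5 = True.
  clause (p_1 || p_4 || !p_5 || !p_6) is falsified — backtrack.
So p_3 = True.
  then (!p_3 || !p_6) forces p_6 = False.
  then (!p_3 || !p_4 || p_6) forces p_4 = False.
  then (p_4 || p_5) forces p_5 = True.
All clauses satisfied.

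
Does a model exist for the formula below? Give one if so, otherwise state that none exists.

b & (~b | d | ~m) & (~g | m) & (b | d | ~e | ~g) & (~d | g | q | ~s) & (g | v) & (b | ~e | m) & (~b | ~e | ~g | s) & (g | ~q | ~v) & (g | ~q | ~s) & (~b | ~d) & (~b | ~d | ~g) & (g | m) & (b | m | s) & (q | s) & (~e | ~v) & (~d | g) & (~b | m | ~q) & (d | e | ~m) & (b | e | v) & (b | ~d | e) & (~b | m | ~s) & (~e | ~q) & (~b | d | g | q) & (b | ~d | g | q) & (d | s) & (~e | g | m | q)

No satisfying assignment exists.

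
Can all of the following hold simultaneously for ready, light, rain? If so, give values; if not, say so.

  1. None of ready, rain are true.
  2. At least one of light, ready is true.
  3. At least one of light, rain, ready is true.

ready = False, light = True, rain = False

  (1) {ready, rain}: 0 true — none ✓
  (2) {light, ready}: 1 true — at least one ✓
  (3) {light, rain, ready}: 1 true — at least one ✓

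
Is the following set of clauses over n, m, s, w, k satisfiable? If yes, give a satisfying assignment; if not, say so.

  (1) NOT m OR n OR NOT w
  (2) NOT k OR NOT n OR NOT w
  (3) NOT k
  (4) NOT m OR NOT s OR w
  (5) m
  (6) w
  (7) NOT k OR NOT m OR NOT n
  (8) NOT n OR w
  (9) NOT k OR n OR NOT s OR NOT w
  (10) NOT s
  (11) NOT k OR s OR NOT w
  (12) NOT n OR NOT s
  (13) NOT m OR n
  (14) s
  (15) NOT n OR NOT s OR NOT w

Case s = True:
  Clause (NOT s) is falsified — contradiction.
Case s = False:
  Clause (s) is falsified — contradiction.
Both cases fail, so the formula is unsatisfiable.

The formula is unsatisfiable.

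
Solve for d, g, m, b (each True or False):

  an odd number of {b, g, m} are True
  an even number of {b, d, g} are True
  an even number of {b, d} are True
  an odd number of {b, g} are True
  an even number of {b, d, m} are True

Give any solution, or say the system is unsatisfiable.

d: True, g: False, m: False, b: True

{b, g, m}: 1 true → odd ✓
{b, d, g}: 2 true → even ✓
{b, d}: 2 true → even ✓
{b, g}: 1 true → odd ✓
{b, d, m}: 2 true → even ✓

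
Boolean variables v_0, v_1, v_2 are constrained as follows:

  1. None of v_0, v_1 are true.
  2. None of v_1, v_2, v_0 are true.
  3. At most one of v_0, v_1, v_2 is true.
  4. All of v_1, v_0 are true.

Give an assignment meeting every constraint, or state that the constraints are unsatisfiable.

Case v_0 = True:
  Constraint (1) is violated (v_0=T) — contradiction.
Case v_0 = False:
  Constraint (4) is violated (v_0=F) — contradiction.
Both cases fail — unsatisfiable.

Unsatisfiable — no assignment works.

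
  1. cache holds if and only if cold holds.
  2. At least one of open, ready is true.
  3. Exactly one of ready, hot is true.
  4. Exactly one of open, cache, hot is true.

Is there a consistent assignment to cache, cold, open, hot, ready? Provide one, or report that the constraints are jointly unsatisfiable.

cache=T; cold=T; open=F; hot=F; ready=T

  (1) cache=T, cold=T — same ✓
  (2) {open, ready}: 1 true — at least one ✓
  (3) {ready, hot}: 1 true — exactly one ✓
  (4) {open, cache, hot}: 1 true — exactly one ✓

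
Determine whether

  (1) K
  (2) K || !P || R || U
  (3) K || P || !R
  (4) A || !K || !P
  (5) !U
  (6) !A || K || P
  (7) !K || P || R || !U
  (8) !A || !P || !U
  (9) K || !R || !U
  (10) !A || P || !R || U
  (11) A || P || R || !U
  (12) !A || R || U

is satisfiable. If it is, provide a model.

Unit clause (K) forces K = True.
Unit clause (!U) forces U = False.
Set A = False.
  then (A || !K || !P) forces P = False.
Set R = True.
All clauses satisfied.

A=F; R=T; K=T; P=F; U=F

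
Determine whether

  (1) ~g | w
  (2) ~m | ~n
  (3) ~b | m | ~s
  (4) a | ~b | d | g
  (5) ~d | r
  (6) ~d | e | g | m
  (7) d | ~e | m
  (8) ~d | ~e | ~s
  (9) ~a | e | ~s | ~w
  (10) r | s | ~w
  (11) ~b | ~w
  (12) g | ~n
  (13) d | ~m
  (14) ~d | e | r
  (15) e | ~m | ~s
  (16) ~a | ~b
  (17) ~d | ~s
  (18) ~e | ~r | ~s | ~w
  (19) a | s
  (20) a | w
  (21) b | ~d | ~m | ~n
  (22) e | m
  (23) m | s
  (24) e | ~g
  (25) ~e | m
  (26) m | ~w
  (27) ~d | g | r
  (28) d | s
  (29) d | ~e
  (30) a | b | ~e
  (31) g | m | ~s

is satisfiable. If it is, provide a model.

b=F, s=F, m=T, r=T, e=F, w=T, g=F, a=T, n=F, d=T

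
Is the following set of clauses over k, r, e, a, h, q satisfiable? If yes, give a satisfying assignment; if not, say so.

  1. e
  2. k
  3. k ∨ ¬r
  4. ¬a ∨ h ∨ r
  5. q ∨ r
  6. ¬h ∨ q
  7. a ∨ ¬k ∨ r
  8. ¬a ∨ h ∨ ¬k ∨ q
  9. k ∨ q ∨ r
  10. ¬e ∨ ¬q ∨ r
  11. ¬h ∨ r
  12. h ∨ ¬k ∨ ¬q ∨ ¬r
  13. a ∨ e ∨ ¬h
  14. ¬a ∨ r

Unit clause (e) forces e = True.
Unit clause (k) forces k = True.
Try r = False:
  (q ∨ r) forces q = True.
  clause (¬e ∨ ¬q ∨ r) is falsified — backtrack.
So r = True.
Set a = False.
Set h = True.
  then (¬h ∨ q) forces q = True.
All clauses satisfied.

k = True; r = True; e = True; a = False; h = True; q = True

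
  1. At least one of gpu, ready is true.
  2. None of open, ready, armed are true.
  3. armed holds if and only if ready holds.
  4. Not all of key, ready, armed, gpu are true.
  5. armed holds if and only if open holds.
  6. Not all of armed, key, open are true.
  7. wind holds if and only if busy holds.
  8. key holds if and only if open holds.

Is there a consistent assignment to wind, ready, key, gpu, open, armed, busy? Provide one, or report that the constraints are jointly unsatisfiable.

wind = False; ready = False; key = False; gpu = True; open = False; armed = False; busy = False

  (1) {gpu, ready}: 1 true — at least one ✓
  (2) {open, ready, armed}: 0 true — none ✓
  (3) armed=F, ready=F — same ✓
  (4) {key, ready, armed, gpu}: 1/4 true — not all ✓
  (5) armed=F, open=F — same ✓
  (6) {armed, key, open}: 0/3 true — not all ✓
  (7) wind=F, busy=F — same ✓
  (8) key=F, open=F — same ✓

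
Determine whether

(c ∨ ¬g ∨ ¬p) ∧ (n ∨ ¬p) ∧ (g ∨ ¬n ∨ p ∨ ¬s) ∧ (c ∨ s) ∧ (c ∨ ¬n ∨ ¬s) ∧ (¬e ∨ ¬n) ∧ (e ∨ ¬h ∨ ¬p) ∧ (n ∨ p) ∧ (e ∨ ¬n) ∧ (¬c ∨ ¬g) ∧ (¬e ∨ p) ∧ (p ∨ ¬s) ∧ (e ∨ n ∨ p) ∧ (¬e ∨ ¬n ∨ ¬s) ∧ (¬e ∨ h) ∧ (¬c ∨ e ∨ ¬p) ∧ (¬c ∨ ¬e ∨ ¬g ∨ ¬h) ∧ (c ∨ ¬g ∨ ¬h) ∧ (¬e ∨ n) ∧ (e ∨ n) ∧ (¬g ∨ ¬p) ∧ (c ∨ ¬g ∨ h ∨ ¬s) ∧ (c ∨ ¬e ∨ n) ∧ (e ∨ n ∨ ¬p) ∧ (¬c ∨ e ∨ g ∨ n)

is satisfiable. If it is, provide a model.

Case e = True:
  (¬e ∨ ¬n) forces n = False.
  Clause (¬e ∨ n) is falsified — contradiction.
Case e = False:
  (e ∨ ¬n) forces n = False.
  Clause (e ∨ n) is falsified — contradiction.
Both cases fail, so the formula is unsatisfiable.

Unsatisfiable — no assignment works.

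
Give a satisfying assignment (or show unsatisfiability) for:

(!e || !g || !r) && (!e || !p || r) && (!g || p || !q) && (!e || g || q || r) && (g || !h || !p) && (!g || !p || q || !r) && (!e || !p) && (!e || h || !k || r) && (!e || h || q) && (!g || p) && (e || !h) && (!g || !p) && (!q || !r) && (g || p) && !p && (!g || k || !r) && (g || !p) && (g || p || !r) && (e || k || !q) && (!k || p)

UNSATISFIABLE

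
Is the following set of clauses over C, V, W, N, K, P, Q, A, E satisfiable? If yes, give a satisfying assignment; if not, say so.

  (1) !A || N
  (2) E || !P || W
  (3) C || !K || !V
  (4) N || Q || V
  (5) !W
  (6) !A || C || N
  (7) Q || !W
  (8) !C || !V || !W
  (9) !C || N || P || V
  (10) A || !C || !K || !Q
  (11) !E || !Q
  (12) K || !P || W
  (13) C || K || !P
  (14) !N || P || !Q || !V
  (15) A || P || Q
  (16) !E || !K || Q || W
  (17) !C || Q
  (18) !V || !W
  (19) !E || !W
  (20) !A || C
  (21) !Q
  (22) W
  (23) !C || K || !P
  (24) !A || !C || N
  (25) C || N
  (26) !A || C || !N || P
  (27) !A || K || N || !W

Case W = True:
  Clause (!W) is falsified — contradiction.
Case W = False:
  Clause (W) is falsified — contradiction.
Both cases fail, so the formula is unsatisfiable.

Unsatisfiable — no assignment works.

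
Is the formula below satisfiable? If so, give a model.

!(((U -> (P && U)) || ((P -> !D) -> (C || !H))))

C = False, H = True, U = True, D = True, P = False

  !(((U -> (P && U)) || ((P -> !D) -> (C || !H)))) = True
    (U -> (P && U)) || ((P -> !D) -> (C || !H)) = False
      U -> (P && U) = False
        P && U = False
      (P -> !D) -> (C || !H) = False
        P -> !D = True
          !D = False
        C || !H = False
          !H = False
The formula evaluates to True.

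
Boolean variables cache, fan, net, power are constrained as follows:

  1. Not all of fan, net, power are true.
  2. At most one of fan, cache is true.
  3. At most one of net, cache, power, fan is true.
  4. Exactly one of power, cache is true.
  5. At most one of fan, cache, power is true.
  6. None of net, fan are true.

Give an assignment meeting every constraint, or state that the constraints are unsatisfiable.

cache = True; fan = False; net = False; power = False

  (1) {fan, net, power}: 0/3 true — not all ✓
  (2) {fan, cache}: 1 true — at most one ✓
  (3) {net, cache, power, fan}: 1 true — at most one ✓
  (4) {power, cache}: 1 true — exactly one ✓
  (5) {fan, cache, power}: 1 true — at most one ✓
  (6) {net, fan}: 0 true — none ✓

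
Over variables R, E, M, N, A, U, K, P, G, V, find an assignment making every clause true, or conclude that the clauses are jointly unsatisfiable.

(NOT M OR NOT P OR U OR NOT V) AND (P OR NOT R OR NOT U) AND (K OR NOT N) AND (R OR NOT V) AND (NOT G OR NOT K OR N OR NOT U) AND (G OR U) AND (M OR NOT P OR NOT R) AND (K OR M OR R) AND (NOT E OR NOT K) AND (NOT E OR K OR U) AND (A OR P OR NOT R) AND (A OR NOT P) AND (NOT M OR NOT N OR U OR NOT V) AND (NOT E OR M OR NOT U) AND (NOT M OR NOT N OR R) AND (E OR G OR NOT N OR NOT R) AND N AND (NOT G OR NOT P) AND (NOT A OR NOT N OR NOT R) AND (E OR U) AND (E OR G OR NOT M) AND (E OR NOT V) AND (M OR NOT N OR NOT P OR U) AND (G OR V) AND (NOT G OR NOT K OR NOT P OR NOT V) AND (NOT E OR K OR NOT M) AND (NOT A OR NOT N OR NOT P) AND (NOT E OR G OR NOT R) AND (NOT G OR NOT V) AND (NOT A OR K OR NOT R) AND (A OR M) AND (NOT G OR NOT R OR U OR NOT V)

R: False, E: False, M: False, N: True, A: True, U: True, K: True, P: False, G: True, V: False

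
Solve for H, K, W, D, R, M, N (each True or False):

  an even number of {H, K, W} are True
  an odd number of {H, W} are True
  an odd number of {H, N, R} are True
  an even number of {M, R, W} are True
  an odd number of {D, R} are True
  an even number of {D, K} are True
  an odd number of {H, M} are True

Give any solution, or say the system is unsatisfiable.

H = True; K = True; W = False; D = True; R = False; M = False; N = False

{H, K, W}: 2 true → even ✓
{H, W}: 1 true → odd ✓
{H, N, R}: 1 true → odd ✓
{M, R, W}: 0 true → even ✓
{D, R}: 1 true → odd ✓
{D, K}: 2 true → even ✓
{H, M}: 1 true → odd ✓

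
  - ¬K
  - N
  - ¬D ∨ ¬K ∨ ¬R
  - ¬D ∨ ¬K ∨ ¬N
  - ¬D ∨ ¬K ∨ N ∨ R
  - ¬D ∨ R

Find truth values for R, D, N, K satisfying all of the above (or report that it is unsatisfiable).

Unit clause (¬K) forces K = False.
Unit clause (N) forces N = True.
Set R = False.
  then (¬D ∨ R) forces D = False.
Check each clause:
  (¬K): ¬K holds.
  (N): N holds.
  (¬D ∨ ¬K ∨ ¬R): ¬D holds.
  (¬D ∨ ¬K ∨ ¬N): ¬D holds.
  (¬D ∨ ¬K ∨ N ∨ R): ¬D holds.
  (¬D ∨ R): ¬D holds.
All clauses satisfied.

R=F, D=F, N=T, K=F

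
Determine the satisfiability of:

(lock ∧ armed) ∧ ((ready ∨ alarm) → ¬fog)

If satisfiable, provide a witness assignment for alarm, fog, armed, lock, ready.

alarm=F, fog=T, armed=T, lock=T, ready=F

  lock ∧ armed = True
  (ready ∨ alarm) → ¬fog = True
    ready ∨ alarm = False
    ¬fog = False
Both conjuncts True, so the formula holds.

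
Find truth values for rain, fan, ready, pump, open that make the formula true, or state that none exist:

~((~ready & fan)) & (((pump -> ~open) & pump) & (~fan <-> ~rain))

rain: True, fan: True, ready: True, pump: True, open: False

  ~((~ready & fan)) = True
    ~ready & fan = False
      ~ready = False
  ((pump -> ~open) & pump) & (~fan <-> ~rain) = True
    (pump -> ~open) & pump = True
      pump -> ~open = True
        ~open = True
    ~fan <-> ~rain = True
      ~fan = False
      ~rain = False
Both conjuncts True, so the formula holds.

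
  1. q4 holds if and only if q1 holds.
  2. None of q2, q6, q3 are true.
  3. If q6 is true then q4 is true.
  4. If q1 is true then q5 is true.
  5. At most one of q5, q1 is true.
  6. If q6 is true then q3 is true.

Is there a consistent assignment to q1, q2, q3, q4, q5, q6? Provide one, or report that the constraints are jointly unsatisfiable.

q1=F, q2=F, q3=F, q4=F, q5=T, q6=F

  (1) q4=F, q1=F — same ✓
  (2) {q2, q6, q3}: 0 true — none ✓
  (3) q6=F ⇒ q4: vacuous ✓
  (4) q1=F ⇒ q5: vacuous ✓
  (5) {q5, q1}: 1 true — at most one ✓
  (6) q6=F ⇒ q3: vacuous ✓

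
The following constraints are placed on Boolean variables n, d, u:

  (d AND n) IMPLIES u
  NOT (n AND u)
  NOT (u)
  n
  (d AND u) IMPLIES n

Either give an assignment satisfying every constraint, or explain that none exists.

n = True, d = False, u = False

Unit clause (n) forces n = True.
Unit clause (NOT u) forces u = False.
In (NOT d OR NOT n OR u) only NOT d is left, so d = False.
Check each clause:
  (n): n holds.
  (NOT u): NOT u holds.
  (NOT n OR NOT u): NOT u holds.
  (NOT d OR n OR NOT u): NOT d holds.
  (NOT d OR NOT n OR u): NOT d holds.
All clauses satisfied.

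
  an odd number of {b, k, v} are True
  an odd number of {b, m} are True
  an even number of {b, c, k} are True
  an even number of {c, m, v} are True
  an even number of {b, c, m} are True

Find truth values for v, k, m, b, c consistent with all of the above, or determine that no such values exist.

v = False; k = True; m = True; b = False; c = True

{b, k, v}: 1 true → odd ✓
{b, m}: 1 true → odd ✓
{b, c, k}: 2 true → even ✓
{c, m, v}: 2 true → even ✓
{b, c, m}: 2 true → even ✓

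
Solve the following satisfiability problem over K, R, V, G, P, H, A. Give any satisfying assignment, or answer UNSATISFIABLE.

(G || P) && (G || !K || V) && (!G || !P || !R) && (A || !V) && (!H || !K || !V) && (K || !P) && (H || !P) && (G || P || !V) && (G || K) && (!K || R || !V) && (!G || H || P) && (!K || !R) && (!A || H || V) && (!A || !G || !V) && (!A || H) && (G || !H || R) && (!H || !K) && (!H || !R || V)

Set K = False.
  then (K || !P) forces P = False.
  then (G || K) forces G = True.
  then (!G || H || P) forces H = True.
Set R = False.
Try V = True:
  (A || !V) forces A = True.
  clause (!A || !G || !V) is falsified — backtrack.
So V = False.
Set A = False.
All clauses satisfied.

K = False, R = False, V = False, G = True, P = False, H = True, A = False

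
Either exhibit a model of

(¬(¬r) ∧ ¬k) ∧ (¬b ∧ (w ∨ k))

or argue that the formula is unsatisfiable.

k: False, b: False, w: True, r: True

  ¬(¬r) ∧ ¬k = True
    ¬(¬r) = True
      ¬r = False
    ¬k = True
  ¬b ∧ (w ∨ k) = True
    ¬b = True
    w ∨ k = True
Both conjuncts True, so the formula holds.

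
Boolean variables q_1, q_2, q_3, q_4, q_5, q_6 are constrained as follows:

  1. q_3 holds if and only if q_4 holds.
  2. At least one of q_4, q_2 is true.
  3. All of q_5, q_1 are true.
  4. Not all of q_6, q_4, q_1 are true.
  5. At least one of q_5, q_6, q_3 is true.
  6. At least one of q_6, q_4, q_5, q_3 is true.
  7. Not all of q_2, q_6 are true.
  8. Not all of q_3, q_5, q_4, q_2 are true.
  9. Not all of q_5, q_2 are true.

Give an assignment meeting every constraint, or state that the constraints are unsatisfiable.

q_1: True, q_2: False, q_3: True, q_4: True, q_5: True, q_6: False

  (1) q_3=T, q_4=T — same ✓
  (2) {q_4, q_2}: 1 true — at least one ✓
  (3) {q_5, q_1}: all 2 true ✓
  (4) {q_6, q_4, q_1}: 2/3 true — not all ✓
  (5) {q_5, q_6, q_3}: 2 true — at least one ✓
  (6) {q_6, q_4, q_5, q_3}: 3 true — at least one ✓
  (7) {q_2, q_6}: 0/2 true — not all ✓
  (8) {q_3, q_5, q_4, q_2}: 3/4 true — not all ✓
  (9) {q_5, q_2}: 1/2 true — not all ✓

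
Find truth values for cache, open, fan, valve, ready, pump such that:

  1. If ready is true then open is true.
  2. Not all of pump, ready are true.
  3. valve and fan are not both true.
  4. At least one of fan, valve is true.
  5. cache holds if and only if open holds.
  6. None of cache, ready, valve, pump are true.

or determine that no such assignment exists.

cache = False, open = False, fan = True, valve = False, ready = False, pump = False

  (1) ready=F ⇒ open: vacuous ✓
  (2) {pump, ready}: 0/2 true — not all ✓
  (3) valve=F, fan=T — not both ✓
  (4) {fan, valve}: 1 true — at least one ✓
  (5) cache=F, open=F — same ✓
  (6) {cache, ready, valve, pump}: 0 true — none ✓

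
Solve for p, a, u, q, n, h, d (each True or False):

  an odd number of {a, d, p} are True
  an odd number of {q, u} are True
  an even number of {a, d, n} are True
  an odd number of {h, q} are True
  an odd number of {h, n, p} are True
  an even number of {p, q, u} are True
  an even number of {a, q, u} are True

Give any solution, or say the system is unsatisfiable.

p = True; a = True; u = False; q = True; n = False; h = False; d = True

{a, d, p}: 3 true → odd ✓
{q, u}: 1 true → odd ✓
{a, d, n}: 2 true → even ✓
{h, q}: 1 true → odd ✓
{h, n, p}: 1 true → odd ✓
{p, q, u}: 2 true → even ✓
{a, q, u}: 2 true → even ✓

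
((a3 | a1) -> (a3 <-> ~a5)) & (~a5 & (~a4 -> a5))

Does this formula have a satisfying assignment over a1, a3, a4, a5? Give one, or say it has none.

a1: True; a3: True; a4: True; a5: False

  (a3 | a1) -> (a3 <-> ~a5) = True
    a3 | a1 = True
    a3 <-> ~a5 = True
      ~a5 = True
  ~a5 & (~a4 -> a5) = True
    ~a5 = True
    ~a4 -> a5 = True
      ~a4 = False
Both conjuncts True, so the formula holds.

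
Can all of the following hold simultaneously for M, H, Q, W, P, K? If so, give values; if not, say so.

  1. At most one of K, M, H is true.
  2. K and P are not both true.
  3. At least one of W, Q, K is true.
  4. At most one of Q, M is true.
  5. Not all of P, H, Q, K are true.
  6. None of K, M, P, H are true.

M: False, H: False, Q: False, W: True, P: False, K: False

  (1) {K, M, H}: 0 true — at most one ✓
  (2) K=F, P=F — not both ✓
  (3) {W, Q, K}: 1 true — at least one ✓
  (4) {Q, M}: 0 true — at most one ✓
  (5) {P, H, Q, K}: 0/4 true — not all ✓
  (6) {K, M, P, H}: 0 true — none ✓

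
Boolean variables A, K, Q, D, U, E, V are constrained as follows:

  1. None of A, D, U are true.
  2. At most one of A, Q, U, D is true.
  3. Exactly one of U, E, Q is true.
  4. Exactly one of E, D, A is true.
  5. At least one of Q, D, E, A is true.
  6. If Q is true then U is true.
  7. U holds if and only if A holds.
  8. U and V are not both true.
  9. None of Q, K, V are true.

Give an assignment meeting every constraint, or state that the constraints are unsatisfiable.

A = False, K = False, Q = False, D = False, U = False, E = True, V = False

  (1) {A, D, U}: 0 true — none ✓
  (2) {A, Q, U, D}: 0 true — at most one ✓
  (3) {U, E, Q}: 1 true — exactly one ✓
  (4) {E, D, A}: 1 true — exactly one ✓
  (5) {Q, D, E, A}: 1 true — at least one ✓
  (6) Q=F ⇒ U: vacuous ✓
  (7) U=F, A=F — same ✓
  (8) U=F, V=F — not both ✓
  (9) {Q, K, V}: 0 true — none ✓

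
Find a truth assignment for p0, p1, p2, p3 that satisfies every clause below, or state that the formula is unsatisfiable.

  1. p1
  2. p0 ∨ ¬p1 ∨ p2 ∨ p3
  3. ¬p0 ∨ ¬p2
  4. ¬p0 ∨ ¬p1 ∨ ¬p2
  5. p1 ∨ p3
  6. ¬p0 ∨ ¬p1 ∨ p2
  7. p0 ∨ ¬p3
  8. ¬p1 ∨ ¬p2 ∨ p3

Unsatisfiable — no assignment works.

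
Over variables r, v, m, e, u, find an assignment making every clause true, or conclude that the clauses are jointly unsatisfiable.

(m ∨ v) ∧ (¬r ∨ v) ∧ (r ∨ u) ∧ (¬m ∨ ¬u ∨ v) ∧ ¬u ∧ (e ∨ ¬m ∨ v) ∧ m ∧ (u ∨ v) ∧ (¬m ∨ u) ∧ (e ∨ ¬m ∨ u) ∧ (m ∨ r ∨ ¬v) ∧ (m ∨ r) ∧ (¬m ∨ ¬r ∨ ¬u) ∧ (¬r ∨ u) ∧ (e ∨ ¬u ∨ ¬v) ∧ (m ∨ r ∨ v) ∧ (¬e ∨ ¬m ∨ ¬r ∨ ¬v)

Unsatisfiable

Case m = True:
  (¬u) forces u = False.
  Clause (¬m ∨ u) is falsified — contradiction.
Case m = False:
  Clause (m) is falsified — contradiction.
Both cases fail, so the formula is unsatisfiable.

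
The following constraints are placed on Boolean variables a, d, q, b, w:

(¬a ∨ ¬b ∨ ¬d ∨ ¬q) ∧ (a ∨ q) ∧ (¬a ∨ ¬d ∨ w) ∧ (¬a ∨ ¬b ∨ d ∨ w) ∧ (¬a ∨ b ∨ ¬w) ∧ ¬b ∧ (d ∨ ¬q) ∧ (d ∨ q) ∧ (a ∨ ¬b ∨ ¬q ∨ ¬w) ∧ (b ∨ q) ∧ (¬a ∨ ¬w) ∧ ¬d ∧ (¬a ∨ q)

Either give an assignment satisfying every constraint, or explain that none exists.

Case d = True:
  Clause (¬d) is falsified — contradiction.
Case d = False:
  (¬b) forces b = False.
  (d ∨ ¬q) forces q = False.
  Clause (d ∨ q) is falsified — contradiction.
Both cases fail, so the formula is unsatisfiable.

UNSATISFIABLE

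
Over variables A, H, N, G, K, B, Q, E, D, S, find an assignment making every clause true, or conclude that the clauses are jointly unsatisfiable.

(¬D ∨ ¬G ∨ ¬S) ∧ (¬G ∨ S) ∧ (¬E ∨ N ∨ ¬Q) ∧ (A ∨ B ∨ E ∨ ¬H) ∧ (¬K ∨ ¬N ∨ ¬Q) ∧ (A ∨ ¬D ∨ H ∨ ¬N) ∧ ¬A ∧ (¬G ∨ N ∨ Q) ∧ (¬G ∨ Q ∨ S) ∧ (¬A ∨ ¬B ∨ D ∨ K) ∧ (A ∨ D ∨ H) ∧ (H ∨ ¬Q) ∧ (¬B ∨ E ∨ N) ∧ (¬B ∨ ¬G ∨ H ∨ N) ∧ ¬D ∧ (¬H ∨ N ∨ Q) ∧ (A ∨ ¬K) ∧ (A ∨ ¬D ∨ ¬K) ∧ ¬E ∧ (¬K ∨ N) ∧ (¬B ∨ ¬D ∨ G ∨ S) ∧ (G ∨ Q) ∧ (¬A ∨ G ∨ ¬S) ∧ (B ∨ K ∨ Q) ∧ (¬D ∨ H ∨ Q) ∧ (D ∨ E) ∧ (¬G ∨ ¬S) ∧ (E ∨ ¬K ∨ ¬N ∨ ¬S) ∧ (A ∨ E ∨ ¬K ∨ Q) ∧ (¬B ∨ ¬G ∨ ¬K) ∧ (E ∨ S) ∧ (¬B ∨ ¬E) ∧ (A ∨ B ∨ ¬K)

Case E = True:
  Clause (¬E) is falsified — contradiction.
Case E = False:
  (¬A) forces A = False.
  (¬D) forces D = False.
  Clause (D ∨ E) is falsified — contradiction.
Both cases fail, so the formula is unsatisfiable.

No satisfying assignment exists.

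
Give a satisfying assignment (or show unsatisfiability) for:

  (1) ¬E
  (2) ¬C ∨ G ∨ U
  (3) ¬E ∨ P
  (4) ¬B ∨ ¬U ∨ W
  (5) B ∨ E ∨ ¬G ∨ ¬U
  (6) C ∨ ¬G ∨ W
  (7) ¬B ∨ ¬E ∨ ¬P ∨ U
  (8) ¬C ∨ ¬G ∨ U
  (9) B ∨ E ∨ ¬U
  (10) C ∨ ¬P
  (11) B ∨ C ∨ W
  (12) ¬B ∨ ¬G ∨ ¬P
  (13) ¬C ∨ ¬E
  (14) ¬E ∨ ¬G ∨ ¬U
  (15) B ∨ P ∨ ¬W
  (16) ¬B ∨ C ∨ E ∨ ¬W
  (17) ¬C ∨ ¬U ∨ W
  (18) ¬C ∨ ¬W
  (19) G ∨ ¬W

U = False, E = False, P = False, W = False, C = False, B = True, G = False

Unit clause (¬E) forces E = False.
Try U = True:
  (B ∨ E ∨ ¬U) forces B = True.
  (¬B ∨ ¬U ∨ W) forces W = True.
  (¬B ∨ C ∨ E ∨ ¬W) forces C = True.
  clause (¬C ∨ ¬W) is falsified — backtrack.
So U = False.
Try P = True:
  (C ∨ ¬P) forces C = True.
  (¬C ∨ G ∨ U) forces G = True.
  clause (¬C ∨ ¬G ∨ U) is falsified — backtrack.
So P = False.
Set W = False.
Try C = True:
  (¬C ∨ G ∨ U) forces G = True.
  clause (¬C ∨ ¬G ∨ U) is falsified — backtrack.
So C = False.
  then (C ∨ ¬G ∨ W) forces G = False.
  then (B ∨ C ∨ W) forces B = True.
All clauses satisfied.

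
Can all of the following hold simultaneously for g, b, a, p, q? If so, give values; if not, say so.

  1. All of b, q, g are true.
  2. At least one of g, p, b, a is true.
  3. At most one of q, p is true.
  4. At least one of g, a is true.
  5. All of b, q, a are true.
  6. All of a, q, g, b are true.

g=T; b=T; a=T; p=F; q=T

  (1) {b, q, g}: all 3 true ✓
  (2) {g, p, b, a}: 3 true — at least one ✓
  (3) {q, p}: 1 true — at most one ✓
  (4) {g, a}: 2 true — at least one ✓
  (5) {b, q, a}: all 3 true ✓
  (6) {a, q, g, b}: all 4 true ✓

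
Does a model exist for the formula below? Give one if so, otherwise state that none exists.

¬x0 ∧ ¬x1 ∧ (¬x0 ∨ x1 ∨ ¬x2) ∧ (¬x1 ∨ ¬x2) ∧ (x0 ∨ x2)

x0 = False; x1 = False; x2 = True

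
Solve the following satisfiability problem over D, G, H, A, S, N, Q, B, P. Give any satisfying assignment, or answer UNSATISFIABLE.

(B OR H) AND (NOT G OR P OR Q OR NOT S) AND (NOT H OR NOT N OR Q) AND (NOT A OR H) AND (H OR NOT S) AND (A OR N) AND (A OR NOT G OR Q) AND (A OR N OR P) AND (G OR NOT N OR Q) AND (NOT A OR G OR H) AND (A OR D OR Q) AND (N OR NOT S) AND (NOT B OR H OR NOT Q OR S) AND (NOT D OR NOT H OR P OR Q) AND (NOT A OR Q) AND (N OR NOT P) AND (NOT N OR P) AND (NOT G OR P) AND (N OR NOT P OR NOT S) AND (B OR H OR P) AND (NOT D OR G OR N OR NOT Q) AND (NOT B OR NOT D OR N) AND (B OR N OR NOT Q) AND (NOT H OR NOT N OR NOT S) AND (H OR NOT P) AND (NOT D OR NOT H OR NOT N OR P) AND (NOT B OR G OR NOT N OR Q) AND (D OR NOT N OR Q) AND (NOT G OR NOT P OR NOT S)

D: False, G: False, H: True, A: True, S: False, N: False, Q: True, B: True, P: False

Set D = False.
Set G = False.
Set H = True.
Set A = True.
  then (NOT A OR Q) forces Q = True.
Set S = False.
Set N = False.
  then (N OR NOT P) forces P = False.
  then (B OR N OR NOT Q) forces B = True.
All clauses satisfied.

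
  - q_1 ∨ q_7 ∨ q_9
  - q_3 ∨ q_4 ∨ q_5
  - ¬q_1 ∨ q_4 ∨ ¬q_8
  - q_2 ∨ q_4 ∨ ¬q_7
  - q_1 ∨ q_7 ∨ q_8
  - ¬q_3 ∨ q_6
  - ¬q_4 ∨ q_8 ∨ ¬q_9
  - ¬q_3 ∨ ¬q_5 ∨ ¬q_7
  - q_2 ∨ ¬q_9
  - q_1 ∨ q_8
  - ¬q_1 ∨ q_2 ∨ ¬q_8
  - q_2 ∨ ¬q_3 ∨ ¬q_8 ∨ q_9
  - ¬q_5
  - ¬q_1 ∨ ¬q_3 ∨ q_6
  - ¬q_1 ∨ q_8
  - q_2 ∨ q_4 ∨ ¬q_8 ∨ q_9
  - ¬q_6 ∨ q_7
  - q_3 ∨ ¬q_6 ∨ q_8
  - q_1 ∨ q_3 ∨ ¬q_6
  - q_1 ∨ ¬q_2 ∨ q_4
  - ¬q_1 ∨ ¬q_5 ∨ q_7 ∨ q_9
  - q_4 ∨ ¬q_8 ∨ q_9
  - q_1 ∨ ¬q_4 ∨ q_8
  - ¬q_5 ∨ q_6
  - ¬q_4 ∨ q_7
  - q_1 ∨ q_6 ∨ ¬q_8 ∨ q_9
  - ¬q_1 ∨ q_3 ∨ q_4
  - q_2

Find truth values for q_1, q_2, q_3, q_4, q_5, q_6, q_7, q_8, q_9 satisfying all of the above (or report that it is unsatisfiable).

Unit clause (¬q_5) forces q_5 = False.
Unit clause (q_2) forces q_2 = True.
Set q_1 = True.
  then (¬q_1 ∨ q_8) forces q_8 = True.
  then (¬q_1 ∨ q_4 ∨ ¬q_8) forces q_4 = True.
  then (¬q_4 ∨ q_7) forces q_7 = True.
Set q_3 = False.
Set q_6 = False.
Set q_9 = True.
All clauses satisfied.

q_1: True, q_2: True, q_3: False, q_4: True, q_5: False, q_6: False, q_7: True, q_8: True, q_9: True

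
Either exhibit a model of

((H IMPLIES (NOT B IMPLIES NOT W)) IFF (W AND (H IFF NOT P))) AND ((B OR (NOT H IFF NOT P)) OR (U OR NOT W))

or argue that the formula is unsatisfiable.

B=T, H=T, U=T, W=T, P=F

  (H IMPLIES (NOT B IMPLIES NOT W)) IFF (W AND (H IFF NOT P)) = True
    H IMPLIES (NOT B IMPLIES NOT W) = True
      NOT B IMPLIES NOT W = True
        NOT B = False
        NOT W = False
    W AND (H IFF NOT P) = True
      H IFF NOT P = True
        NOT P = True
  (B OR (NOT H IFF NOT P)) OR (U OR NOT W) = True
    B OR (NOT H IFF NOT P) = True
      NOT H IFF NOT P = False
        NOT H = False
        NOT P = True
    U OR NOT W = True
      NOT W = False
Both conjuncts True, so the formula holds.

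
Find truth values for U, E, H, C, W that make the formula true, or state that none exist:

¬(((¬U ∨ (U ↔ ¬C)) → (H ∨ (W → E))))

U = True, E = False, H = False, C = False, W = True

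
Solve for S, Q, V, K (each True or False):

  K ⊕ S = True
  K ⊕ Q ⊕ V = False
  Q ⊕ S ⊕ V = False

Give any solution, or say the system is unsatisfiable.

Unsatisfiable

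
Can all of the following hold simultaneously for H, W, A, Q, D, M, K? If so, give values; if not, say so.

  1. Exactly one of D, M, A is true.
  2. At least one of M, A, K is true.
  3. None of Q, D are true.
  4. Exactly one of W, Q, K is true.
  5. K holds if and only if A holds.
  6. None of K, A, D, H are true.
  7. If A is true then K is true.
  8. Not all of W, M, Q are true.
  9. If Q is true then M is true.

H=F; W=T; A=F; Q=F; D=F; M=T; K=F

  (1) {D, M, A}: 1 true — exactly one ✓
  (2) {M, A, K}: 1 true — at least one ✓
  (3) {Q, D}: 0 true — none ✓
  (4) {W, Q, K}: 1 true — exactly one ✓
  (5) K=F, A=F — same ✓
  (6) {K, A, D, H}: 0 true — none ✓
  (7) A=F ⇒ K: vacuous ✓
  (8) {W, M, Q}: 2/3 true — not all ✓
  (9) Q=F ⇒ M: vacuous ✓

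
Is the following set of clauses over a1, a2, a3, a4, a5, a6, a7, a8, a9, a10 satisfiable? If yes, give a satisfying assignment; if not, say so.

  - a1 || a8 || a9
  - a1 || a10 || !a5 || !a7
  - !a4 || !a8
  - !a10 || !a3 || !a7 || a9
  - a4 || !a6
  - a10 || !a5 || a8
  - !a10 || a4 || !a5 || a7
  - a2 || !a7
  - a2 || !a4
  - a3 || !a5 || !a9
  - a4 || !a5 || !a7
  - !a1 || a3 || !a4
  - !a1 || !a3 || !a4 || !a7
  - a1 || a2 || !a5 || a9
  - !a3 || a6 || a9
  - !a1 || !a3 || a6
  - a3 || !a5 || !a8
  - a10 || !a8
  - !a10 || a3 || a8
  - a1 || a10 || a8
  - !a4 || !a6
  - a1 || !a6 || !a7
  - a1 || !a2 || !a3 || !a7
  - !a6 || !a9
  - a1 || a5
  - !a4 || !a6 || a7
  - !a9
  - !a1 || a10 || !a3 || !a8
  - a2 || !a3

Unit clause (!a9) forces a9 = False.
Set a1 = True.
Set a2 = True.
Try a3 = True:
  (!a3 || a6 || a9) forces a6 = True.
  (a4 || !a6) forces a4 = True.
  clause (!a4 || !a6) is falsified — backtrack.
So a3 = False.
  then (!a1 || a3 || !a4) forces a4 = False.
  then (a4 || !a6) forces a6 = False.
Set a5 = False.
Set a7 = False.
Set a8 = True.
  then (a10 || !a8) forces a10 = True.
All clauses satisfied.

a1 = True, a2 = True, a3 = False, a4 = False, a5 = False, a6 = False, a7 = False, a8 = True, a9 = False, a10 = True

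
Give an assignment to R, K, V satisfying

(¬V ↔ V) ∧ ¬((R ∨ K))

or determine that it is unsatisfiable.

Unsatisfiable — no assignment works.

The conjunct ¬V ↔ V is unsatisfiable on its own:
  V=F: evaluates to False.
  V=T: evaluates to False.
So the whole conjunction is unsatisfiable.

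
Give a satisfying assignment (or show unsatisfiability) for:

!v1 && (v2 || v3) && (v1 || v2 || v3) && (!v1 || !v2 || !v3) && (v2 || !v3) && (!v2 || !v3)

Unit clause (!v1) forces v1 = False.
Try v2 = False:
  (v2 || v3) forces v3 = True.
  clause (v2 || !v3) is falsified — backtrack.
So v2 = True.
  then (!v2 || !v3) forces v3 = False.
Check each clause:
  (!v1): !v1 holds.
  (v2 || v3): v2 holds.
  (v1 || v2 || v3): v2 holds.
  (!v1 || !v2 || !v3): !v1 holds.
  (v2 || !v3): v2 holds.
  (!v2 || !v3): !v3 holds.
All clauses satisfied.

v1 = False; v2 = True; v3 = False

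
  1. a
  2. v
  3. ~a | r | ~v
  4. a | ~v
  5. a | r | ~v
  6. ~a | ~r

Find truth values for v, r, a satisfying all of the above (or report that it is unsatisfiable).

No satisfying assignment exists.

Case v = True:
  (a) forces a = True.
  (~a | r | ~v) forces r = True.
  Clause (~a | ~r) is falsified — contradiction.
Case v = False:
  Clause (v) is falsified — contradiction.
Both cases fail, so the formula is unsatisfiable.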